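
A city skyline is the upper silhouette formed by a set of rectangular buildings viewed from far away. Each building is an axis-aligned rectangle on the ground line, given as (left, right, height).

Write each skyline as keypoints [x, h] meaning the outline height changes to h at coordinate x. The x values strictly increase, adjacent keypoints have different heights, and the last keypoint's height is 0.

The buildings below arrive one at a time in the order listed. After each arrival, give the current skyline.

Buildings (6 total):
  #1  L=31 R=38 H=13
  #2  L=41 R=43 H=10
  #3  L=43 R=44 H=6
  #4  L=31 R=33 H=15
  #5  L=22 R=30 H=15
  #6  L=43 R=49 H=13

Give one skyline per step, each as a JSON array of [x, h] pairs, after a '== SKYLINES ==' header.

== SKYLINES ==
[[31,13],[38,0]]
[[31,13],[38,0],[41,10],[43,0]]
[[31,13],[38,0],[41,10],[43,6],[44,0]]
[[31,15],[33,13],[38,0],[41,10],[43,6],[44,0]]
[[22,15],[30,0],[31,15],[33,13],[38,0],[41,10],[43,6],[44,0]]
[[22,15],[30,0],[31,15],[33,13],[38,0],[41,10],[43,13],[49,0]]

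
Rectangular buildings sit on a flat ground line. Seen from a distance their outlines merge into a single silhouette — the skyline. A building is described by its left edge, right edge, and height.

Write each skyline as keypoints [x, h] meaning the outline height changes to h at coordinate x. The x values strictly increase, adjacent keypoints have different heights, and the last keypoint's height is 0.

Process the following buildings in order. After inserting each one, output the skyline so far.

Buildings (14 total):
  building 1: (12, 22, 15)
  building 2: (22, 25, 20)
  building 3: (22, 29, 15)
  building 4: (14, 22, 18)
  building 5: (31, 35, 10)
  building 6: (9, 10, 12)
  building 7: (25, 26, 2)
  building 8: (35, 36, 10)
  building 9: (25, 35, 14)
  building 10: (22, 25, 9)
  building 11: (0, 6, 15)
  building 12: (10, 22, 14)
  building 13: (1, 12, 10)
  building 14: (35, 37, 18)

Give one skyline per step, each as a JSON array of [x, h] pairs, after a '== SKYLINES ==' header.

== SKYLINES ==
[[12,15],[22,0]]
[[12,15],[22,20],[25,0]]
[[12,15],[22,20],[25,15],[29,0]]
[[12,15],[14,18],[22,20],[25,15],[29,0]]
[[12,15],[14,18],[22,20],[25,15],[29,0],[31,10],[35,0]]
[[9,12],[10,0],[12,15],[14,18],[22,20],[25,15],[29,0],[31,10],[35,0]]
[[9,12],[10,0],[12,15],[14,18],[22,20],[25,15],[29,0],[31,10],[35,0]]
[[9,12],[10,0],[12,15],[14,18],[22,20],[25,15],[29,0],[31,10],[36,0]]
[[9,12],[10,0],[12,15],[14,18],[22,20],[25,15],[29,14],[35,10],[36,0]]
[[9,12],[10,0],[12,15],[14,18],[22,20],[25,15],[29,14],[35,10],[36,0]]
[[0,15],[6,0],[9,12],[10,0],[12,15],[14,18],[22,20],[25,15],[29,14],[35,10],[36,0]]
[[0,15],[6,0],[9,12],[10,14],[12,15],[14,18],[22,20],[25,15],[29,14],[35,10],[36,0]]
[[0,15],[6,10],[9,12],[10,14],[12,15],[14,18],[22,20],[25,15],[29,14],[35,10],[36,0]]
[[0,15],[6,10],[9,12],[10,14],[12,15],[14,18],[22,20],[25,15],[29,14],[35,18],[37,0]]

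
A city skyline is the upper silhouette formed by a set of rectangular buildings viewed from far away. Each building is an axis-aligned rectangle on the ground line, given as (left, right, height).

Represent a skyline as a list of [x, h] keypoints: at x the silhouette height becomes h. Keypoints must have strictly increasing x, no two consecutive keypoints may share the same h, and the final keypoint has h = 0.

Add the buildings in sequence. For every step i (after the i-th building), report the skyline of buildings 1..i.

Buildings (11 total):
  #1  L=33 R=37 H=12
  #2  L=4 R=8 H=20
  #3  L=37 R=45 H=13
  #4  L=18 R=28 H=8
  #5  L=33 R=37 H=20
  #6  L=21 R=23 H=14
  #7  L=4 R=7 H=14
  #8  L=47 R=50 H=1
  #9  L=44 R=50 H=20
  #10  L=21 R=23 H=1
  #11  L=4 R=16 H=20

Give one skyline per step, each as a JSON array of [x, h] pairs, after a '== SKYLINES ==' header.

== SKYLINES ==
[[33,12],[37,0]]
[[4,20],[8,0],[33,12],[37,0]]
[[4,20],[8,0],[33,12],[37,13],[45,0]]
[[4,20],[8,0],[18,8],[28,0],[33,12],[37,13],[45,0]]
[[4,20],[8,0],[18,8],[28,0],[33,20],[37,13],[45,0]]
[[4,20],[8,0],[18,8],[21,14],[23,8],[28,0],[33,20],[37,13],[45,0]]
[[4,20],[8,0],[18,8],[21,14],[23,8],[28,0],[33,20],[37,13],[45,0]]
[[4,20],[8,0],[18,8],[21,14],[23,8],[28,0],[33,20],[37,13],[45,0],[47,1],[50,0]]
[[4,20],[8,0],[18,8],[21,14],[23,8],[28,0],[33,20],[37,13],[44,20],[50,0]]
[[4,20],[8,0],[18,8],[21,14],[23,8],[28,0],[33,20],[37,13],[44,20],[50,0]]
[[4,20],[16,0],[18,8],[21,14],[23,8],[28,0],[33,20],[37,13],[44,20],[50,0]]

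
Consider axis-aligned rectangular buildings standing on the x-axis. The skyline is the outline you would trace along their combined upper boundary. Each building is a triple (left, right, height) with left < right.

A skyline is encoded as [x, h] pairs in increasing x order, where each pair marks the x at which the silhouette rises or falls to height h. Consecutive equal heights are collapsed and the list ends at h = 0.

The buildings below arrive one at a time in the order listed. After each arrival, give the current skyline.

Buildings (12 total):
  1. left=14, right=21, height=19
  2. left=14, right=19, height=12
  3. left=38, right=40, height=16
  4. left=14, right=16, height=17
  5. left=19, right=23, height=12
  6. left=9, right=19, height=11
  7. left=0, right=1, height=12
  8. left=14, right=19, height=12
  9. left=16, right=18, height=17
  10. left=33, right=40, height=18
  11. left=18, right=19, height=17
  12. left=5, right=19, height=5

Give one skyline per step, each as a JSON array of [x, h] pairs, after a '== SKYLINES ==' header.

== SKYLINES ==
[[14,19],[21,0]]
[[14,19],[21,0]]
[[14,19],[21,0],[38,16],[40,0]]
[[14,19],[21,0],[38,16],[40,0]]
[[14,19],[21,12],[23,0],[38,16],[40,0]]
[[9,11],[14,19],[21,12],[23,0],[38,16],[40,0]]
[[0,12],[1,0],[9,11],[14,19],[21,12],[23,0],[38,16],[40,0]]
[[0,12],[1,0],[9,11],[14,19],[21,12],[23,0],[38,16],[40,0]]
[[0,12],[1,0],[9,11],[14,19],[21,12],[23,0],[38,16],[40,0]]
[[0,12],[1,0],[9,11],[14,19],[21,12],[23,0],[33,18],[40,0]]
[[0,12],[1,0],[9,11],[14,19],[21,12],[23,0],[33,18],[40,0]]
[[0,12],[1,0],[5,5],[9,11],[14,19],[21,12],[23,0],[33,18],[40,0]]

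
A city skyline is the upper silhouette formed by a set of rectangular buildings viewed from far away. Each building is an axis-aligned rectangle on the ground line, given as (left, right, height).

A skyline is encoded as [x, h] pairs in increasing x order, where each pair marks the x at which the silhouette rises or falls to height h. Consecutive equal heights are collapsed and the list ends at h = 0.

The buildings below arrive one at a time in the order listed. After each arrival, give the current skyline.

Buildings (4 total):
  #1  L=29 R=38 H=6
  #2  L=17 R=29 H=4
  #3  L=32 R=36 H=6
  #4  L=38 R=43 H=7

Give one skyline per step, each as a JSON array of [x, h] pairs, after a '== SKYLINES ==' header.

== SKYLINES ==
[[29,6],[38,0]]
[[17,4],[29,6],[38,0]]
[[17,4],[29,6],[38,0]]
[[17,4],[29,6],[38,7],[43,0]]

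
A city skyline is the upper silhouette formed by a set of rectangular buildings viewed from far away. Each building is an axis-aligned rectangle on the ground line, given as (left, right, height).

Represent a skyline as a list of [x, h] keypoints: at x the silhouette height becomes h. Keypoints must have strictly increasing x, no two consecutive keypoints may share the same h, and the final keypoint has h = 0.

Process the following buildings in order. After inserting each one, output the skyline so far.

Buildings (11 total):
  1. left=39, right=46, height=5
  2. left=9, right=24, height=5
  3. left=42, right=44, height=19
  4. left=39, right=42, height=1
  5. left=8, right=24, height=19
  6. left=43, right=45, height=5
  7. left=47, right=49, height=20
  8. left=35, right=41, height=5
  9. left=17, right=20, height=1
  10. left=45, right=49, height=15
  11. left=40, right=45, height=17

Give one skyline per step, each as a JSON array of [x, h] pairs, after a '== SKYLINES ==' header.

== SKYLINES ==
[[39,5],[46,0]]
[[9,5],[24,0],[39,5],[46,0]]
[[9,5],[24,0],[39,5],[42,19],[44,5],[46,0]]
[[9,5],[24,0],[39,5],[42,19],[44,5],[46,0]]
[[8,19],[24,0],[39,5],[42,19],[44,5],[46,0]]
[[8,19],[24,0],[39,5],[42,19],[44,5],[46,0]]
[[8,19],[24,0],[39,5],[42,19],[44,5],[46,0],[47,20],[49,0]]
[[8,19],[24,0],[35,5],[42,19],[44,5],[46,0],[47,20],[49,0]]
[[8,19],[24,0],[35,5],[42,19],[44,5],[46,0],[47,20],[49,0]]
[[8,19],[24,0],[35,5],[42,19],[44,5],[45,15],[47,20],[49,0]]
[[8,19],[24,0],[35,5],[40,17],[42,19],[44,17],[45,15],[47,20],[49,0]]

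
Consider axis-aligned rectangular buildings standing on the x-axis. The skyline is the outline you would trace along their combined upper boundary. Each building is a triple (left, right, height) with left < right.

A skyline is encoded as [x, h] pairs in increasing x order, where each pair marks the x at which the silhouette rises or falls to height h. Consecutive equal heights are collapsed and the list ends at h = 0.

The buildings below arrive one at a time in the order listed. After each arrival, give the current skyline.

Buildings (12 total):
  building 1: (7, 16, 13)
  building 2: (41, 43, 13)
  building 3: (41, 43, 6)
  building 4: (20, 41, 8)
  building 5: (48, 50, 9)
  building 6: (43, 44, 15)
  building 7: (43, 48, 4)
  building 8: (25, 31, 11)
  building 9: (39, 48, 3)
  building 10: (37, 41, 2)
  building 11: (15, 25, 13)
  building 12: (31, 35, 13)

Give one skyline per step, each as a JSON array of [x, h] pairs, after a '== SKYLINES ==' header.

== SKYLINES ==
[[7,13],[16,0]]
[[7,13],[16,0],[41,13],[43,0]]
[[7,13],[16,0],[41,13],[43,0]]
[[7,13],[16,0],[20,8],[41,13],[43,0]]
[[7,13],[16,0],[20,8],[41,13],[43,0],[48,9],[50,0]]
[[7,13],[16,0],[20,8],[41,13],[43,15],[44,0],[48,9],[50,0]]
[[7,13],[16,0],[20,8],[41,13],[43,15],[44,4],[48,9],[50,0]]
[[7,13],[16,0],[20,8],[25,11],[31,8],[41,13],[43,15],[44,4],[48,9],[50,0]]
[[7,13],[16,0],[20,8],[25,11],[31,8],[41,13],[43,15],[44,4],[48,9],[50,0]]
[[7,13],[16,0],[20,8],[25,11],[31,8],[41,13],[43,15],[44,4],[48,9],[50,0]]
[[7,13],[25,11],[31,8],[41,13],[43,15],[44,4],[48,9],[50,0]]
[[7,13],[25,11],[31,13],[35,8],[41,13],[43,15],[44,4],[48,9],[50,0]]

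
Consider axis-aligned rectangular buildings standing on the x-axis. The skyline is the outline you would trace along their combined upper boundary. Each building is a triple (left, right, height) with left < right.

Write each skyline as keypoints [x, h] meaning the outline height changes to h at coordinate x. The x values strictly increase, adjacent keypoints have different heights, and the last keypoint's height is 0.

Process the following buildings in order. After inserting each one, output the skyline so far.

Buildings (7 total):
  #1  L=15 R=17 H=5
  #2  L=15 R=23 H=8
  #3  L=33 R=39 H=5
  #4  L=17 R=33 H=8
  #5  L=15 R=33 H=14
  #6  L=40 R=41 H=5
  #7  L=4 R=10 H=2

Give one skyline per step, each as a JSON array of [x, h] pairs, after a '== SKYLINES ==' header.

== SKYLINES ==
[[15,5],[17,0]]
[[15,8],[23,0]]
[[15,8],[23,0],[33,5],[39,0]]
[[15,8],[33,5],[39,0]]
[[15,14],[33,5],[39,0]]
[[15,14],[33,5],[39,0],[40,5],[41,0]]
[[4,2],[10,0],[15,14],[33,5],[39,0],[40,5],[41,0]]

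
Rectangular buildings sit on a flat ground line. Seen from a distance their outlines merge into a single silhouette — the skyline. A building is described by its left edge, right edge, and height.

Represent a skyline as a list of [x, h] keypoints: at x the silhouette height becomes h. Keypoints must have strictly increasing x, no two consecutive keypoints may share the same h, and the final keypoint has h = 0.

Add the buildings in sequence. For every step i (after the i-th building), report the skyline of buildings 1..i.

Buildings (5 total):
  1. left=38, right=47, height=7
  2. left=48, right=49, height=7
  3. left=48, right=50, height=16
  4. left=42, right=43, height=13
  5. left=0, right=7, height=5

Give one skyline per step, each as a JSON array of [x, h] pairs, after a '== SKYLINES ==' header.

== SKYLINES ==
[[38,7],[47,0]]
[[38,7],[47,0],[48,7],[49,0]]
[[38,7],[47,0],[48,16],[50,0]]
[[38,7],[42,13],[43,7],[47,0],[48,16],[50,0]]
[[0,5],[7,0],[38,7],[42,13],[43,7],[47,0],[48,16],[50,0]]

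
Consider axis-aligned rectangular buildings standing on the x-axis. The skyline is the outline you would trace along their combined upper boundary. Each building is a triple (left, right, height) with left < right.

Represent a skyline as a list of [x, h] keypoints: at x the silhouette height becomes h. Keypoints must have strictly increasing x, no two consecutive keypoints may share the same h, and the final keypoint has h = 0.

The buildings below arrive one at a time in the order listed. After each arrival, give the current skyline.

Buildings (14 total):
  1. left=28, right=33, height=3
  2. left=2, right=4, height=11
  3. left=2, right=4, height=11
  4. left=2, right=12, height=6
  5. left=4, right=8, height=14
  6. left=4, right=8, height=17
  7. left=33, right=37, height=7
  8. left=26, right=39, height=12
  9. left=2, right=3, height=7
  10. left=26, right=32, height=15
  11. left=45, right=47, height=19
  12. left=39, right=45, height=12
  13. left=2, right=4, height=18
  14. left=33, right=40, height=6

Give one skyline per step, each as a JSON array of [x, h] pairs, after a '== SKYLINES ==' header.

== SKYLINES ==
[[28,3],[33,0]]
[[2,11],[4,0],[28,3],[33,0]]
[[2,11],[4,0],[28,3],[33,0]]
[[2,11],[4,6],[12,0],[28,3],[33,0]]
[[2,11],[4,14],[8,6],[12,0],[28,3],[33,0]]
[[2,11],[4,17],[8,6],[12,0],[28,3],[33,0]]
[[2,11],[4,17],[8,6],[12,0],[28,3],[33,7],[37,0]]
[[2,11],[4,17],[8,6],[12,0],[26,12],[39,0]]
[[2,11],[4,17],[8,6],[12,0],[26,12],[39,0]]
[[2,11],[4,17],[8,6],[12,0],[26,15],[32,12],[39,0]]
[[2,11],[4,17],[8,6],[12,0],[26,15],[32,12],[39,0],[45,19],[47,0]]
[[2,11],[4,17],[8,6],[12,0],[26,15],[32,12],[45,19],[47,0]]
[[2,18],[4,17],[8,6],[12,0],[26,15],[32,12],[45,19],[47,0]]
[[2,18],[4,17],[8,6],[12,0],[26,15],[32,12],[45,19],[47,0]]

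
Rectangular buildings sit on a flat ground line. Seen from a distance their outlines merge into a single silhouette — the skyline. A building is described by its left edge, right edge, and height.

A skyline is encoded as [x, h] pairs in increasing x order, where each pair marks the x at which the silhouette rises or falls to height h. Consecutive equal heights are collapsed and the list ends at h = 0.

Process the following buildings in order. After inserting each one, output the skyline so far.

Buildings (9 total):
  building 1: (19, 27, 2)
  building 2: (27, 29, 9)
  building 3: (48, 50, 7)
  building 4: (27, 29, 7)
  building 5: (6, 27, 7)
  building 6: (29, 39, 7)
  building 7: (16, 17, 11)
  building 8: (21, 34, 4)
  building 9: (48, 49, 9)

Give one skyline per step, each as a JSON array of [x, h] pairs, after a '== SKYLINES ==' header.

== SKYLINES ==
[[19,2],[27,0]]
[[19,2],[27,9],[29,0]]
[[19,2],[27,9],[29,0],[48,7],[50,0]]
[[19,2],[27,9],[29,0],[48,7],[50,0]]
[[6,7],[27,9],[29,0],[48,7],[50,0]]
[[6,7],[27,9],[29,7],[39,0],[48,7],[50,0]]
[[6,7],[16,11],[17,7],[27,9],[29,7],[39,0],[48,7],[50,0]]
[[6,7],[16,11],[17,7],[27,9],[29,7],[39,0],[48,7],[50,0]]
[[6,7],[16,11],[17,7],[27,9],[29,7],[39,0],[48,9],[49,7],[50,0]]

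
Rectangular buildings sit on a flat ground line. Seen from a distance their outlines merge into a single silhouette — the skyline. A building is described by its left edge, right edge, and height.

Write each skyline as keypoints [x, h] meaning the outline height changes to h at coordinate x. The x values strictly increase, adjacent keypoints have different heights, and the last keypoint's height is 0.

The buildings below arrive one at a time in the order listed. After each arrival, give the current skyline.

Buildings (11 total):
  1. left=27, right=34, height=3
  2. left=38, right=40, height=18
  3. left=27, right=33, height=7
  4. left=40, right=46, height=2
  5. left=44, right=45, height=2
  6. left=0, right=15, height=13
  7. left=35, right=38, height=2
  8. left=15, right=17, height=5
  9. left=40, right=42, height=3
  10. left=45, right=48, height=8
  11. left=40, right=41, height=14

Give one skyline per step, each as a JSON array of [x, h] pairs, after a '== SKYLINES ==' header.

== SKYLINES ==
[[27,3],[34,0]]
[[27,3],[34,0],[38,18],[40,0]]
[[27,7],[33,3],[34,0],[38,18],[40,0]]
[[27,7],[33,3],[34,0],[38,18],[40,2],[46,0]]
[[27,7],[33,3],[34,0],[38,18],[40,2],[46,0]]
[[0,13],[15,0],[27,7],[33,3],[34,0],[38,18],[40,2],[46,0]]
[[0,13],[15,0],[27,7],[33,3],[34,0],[35,2],[38,18],[40,2],[46,0]]
[[0,13],[15,5],[17,0],[27,7],[33,3],[34,0],[35,2],[38,18],[40,2],[46,0]]
[[0,13],[15,5],[17,0],[27,7],[33,3],[34,0],[35,2],[38,18],[40,3],[42,2],[46,0]]
[[0,13],[15,5],[17,0],[27,7],[33,3],[34,0],[35,2],[38,18],[40,3],[42,2],[45,8],[48,0]]
[[0,13],[15,5],[17,0],[27,7],[33,3],[34,0],[35,2],[38,18],[40,14],[41,3],[42,2],[45,8],[48,0]]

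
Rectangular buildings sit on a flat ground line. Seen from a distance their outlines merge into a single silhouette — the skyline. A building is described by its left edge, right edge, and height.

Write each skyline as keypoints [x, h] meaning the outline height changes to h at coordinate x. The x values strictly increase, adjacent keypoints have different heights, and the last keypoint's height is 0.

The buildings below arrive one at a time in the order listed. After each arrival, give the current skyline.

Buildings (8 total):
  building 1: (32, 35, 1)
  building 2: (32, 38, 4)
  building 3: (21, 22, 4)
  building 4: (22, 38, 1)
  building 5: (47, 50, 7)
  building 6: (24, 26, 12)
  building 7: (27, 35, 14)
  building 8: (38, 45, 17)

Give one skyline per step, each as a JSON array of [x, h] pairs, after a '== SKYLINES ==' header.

== SKYLINES ==
[[32,1],[35,0]]
[[32,4],[38,0]]
[[21,4],[22,0],[32,4],[38,0]]
[[21,4],[22,1],[32,4],[38,0]]
[[21,4],[22,1],[32,4],[38,0],[47,7],[50,0]]
[[21,4],[22,1],[24,12],[26,1],[32,4],[38,0],[47,7],[50,0]]
[[21,4],[22,1],[24,12],[26,1],[27,14],[35,4],[38,0],[47,7],[50,0]]
[[21,4],[22,1],[24,12],[26,1],[27,14],[35,4],[38,17],[45,0],[47,7],[50,0]]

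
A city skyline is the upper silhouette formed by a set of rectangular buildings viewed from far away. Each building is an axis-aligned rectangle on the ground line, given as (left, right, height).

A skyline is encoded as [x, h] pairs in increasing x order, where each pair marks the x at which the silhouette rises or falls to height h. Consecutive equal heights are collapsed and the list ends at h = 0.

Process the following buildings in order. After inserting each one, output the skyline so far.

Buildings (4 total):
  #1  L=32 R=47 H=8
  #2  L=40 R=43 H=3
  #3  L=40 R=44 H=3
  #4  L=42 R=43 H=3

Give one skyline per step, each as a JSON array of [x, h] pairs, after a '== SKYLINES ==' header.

== SKYLINES ==
[[32,8],[47,0]]
[[32,8],[47,0]]
[[32,8],[47,0]]
[[32,8],[47,0]]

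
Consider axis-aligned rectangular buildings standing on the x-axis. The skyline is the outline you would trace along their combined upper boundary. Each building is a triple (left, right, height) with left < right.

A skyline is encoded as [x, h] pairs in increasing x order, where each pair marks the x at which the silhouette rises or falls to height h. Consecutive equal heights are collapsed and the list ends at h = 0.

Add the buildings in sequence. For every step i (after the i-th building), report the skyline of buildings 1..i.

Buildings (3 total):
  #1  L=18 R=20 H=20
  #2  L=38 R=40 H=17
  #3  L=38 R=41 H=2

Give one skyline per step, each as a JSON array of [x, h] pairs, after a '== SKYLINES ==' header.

== SKYLINES ==
[[18,20],[20,0]]
[[18,20],[20,0],[38,17],[40,0]]
[[18,20],[20,0],[38,17],[40,2],[41,0]]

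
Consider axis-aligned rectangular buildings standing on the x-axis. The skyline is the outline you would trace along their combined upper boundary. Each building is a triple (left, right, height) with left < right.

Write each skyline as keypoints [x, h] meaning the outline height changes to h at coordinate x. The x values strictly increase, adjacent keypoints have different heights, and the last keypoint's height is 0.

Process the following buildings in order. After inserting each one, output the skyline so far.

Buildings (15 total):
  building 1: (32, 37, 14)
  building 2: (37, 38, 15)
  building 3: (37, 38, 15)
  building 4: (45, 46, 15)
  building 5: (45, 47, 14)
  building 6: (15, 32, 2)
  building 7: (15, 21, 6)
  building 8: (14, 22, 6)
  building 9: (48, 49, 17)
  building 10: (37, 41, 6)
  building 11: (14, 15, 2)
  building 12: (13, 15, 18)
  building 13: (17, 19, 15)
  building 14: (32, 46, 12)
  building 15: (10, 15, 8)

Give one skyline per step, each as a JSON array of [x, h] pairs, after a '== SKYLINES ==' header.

== SKYLINES ==
[[32,14],[37,0]]
[[32,14],[37,15],[38,0]]
[[32,14],[37,15],[38,0]]
[[32,14],[37,15],[38,0],[45,15],[46,0]]
[[32,14],[37,15],[38,0],[45,15],[46,14],[47,0]]
[[15,2],[32,14],[37,15],[38,0],[45,15],[46,14],[47,0]]
[[15,6],[21,2],[32,14],[37,15],[38,0],[45,15],[46,14],[47,0]]
[[14,6],[22,2],[32,14],[37,15],[38,0],[45,15],[46,14],[47,0]]
[[14,6],[22,2],[32,14],[37,15],[38,0],[45,15],[46,14],[47,0],[48,17],[49,0]]
[[14,6],[22,2],[32,14],[37,15],[38,6],[41,0],[45,15],[46,14],[47,0],[48,17],[49,0]]
[[14,6],[22,2],[32,14],[37,15],[38,6],[41,0],[45,15],[46,14],[47,0],[48,17],[49,0]]
[[13,18],[15,6],[22,2],[32,14],[37,15],[38,6],[41,0],[45,15],[46,14],[47,0],[48,17],[49,0]]
[[13,18],[15,6],[17,15],[19,6],[22,2],[32,14],[37,15],[38,6],[41,0],[45,15],[46,14],[47,0],[48,17],[49,0]]
[[13,18],[15,6],[17,15],[19,6],[22,2],[32,14],[37,15],[38,12],[45,15],[46,14],[47,0],[48,17],[49,0]]
[[10,8],[13,18],[15,6],[17,15],[19,6],[22,2],[32,14],[37,15],[38,12],[45,15],[46,14],[47,0],[48,17],[49,0]]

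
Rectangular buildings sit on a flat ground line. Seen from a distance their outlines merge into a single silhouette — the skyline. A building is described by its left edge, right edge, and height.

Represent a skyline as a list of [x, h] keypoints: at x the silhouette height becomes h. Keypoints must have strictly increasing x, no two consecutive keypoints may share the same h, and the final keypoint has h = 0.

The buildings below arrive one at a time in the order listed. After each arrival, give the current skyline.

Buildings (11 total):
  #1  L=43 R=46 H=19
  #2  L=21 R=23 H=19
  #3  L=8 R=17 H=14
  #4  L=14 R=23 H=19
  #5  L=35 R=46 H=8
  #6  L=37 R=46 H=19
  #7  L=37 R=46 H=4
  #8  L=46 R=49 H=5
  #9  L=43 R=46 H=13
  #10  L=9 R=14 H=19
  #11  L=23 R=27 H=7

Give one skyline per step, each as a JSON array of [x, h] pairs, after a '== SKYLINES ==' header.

== SKYLINES ==
[[43,19],[46,0]]
[[21,19],[23,0],[43,19],[46,0]]
[[8,14],[17,0],[21,19],[23,0],[43,19],[46,0]]
[[8,14],[14,19],[23,0],[43,19],[46,0]]
[[8,14],[14,19],[23,0],[35,8],[43,19],[46,0]]
[[8,14],[14,19],[23,0],[35,8],[37,19],[46,0]]
[[8,14],[14,19],[23,0],[35,8],[37,19],[46,0]]
[[8,14],[14,19],[23,0],[35,8],[37,19],[46,5],[49,0]]
[[8,14],[14,19],[23,0],[35,8],[37,19],[46,5],[49,0]]
[[8,14],[9,19],[23,0],[35,8],[37,19],[46,5],[49,0]]
[[8,14],[9,19],[23,7],[27,0],[35,8],[37,19],[46,5],[49,0]]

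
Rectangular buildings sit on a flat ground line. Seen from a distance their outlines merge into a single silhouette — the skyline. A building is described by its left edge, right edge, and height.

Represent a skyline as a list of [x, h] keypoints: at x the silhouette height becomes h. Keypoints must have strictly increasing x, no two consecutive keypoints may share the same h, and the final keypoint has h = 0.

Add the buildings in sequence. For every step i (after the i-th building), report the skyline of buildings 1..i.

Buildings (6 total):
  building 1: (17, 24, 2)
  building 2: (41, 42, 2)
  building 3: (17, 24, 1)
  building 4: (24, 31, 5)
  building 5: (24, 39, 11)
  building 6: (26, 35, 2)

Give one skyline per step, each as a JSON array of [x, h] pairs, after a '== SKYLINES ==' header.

== SKYLINES ==
[[17,2],[24,0]]
[[17,2],[24,0],[41,2],[42,0]]
[[17,2],[24,0],[41,2],[42,0]]
[[17,2],[24,5],[31,0],[41,2],[42,0]]
[[17,2],[24,11],[39,0],[41,2],[42,0]]
[[17,2],[24,11],[39,0],[41,2],[42,0]]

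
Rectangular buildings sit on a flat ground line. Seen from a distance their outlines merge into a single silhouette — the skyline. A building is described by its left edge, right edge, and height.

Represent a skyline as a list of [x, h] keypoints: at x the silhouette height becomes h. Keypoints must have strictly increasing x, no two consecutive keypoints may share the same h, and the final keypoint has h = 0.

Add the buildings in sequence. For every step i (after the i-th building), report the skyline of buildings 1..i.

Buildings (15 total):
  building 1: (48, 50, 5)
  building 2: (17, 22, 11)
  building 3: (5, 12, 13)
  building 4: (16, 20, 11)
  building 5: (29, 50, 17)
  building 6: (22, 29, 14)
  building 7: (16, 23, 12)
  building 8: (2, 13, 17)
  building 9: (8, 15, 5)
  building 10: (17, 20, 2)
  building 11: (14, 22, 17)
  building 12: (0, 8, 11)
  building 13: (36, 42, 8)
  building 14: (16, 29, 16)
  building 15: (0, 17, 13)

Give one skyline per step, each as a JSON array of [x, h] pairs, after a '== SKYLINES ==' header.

== SKYLINES ==
[[48,5],[50,0]]
[[17,11],[22,0],[48,5],[50,0]]
[[5,13],[12,0],[17,11],[22,0],[48,5],[50,0]]
[[5,13],[12,0],[16,11],[22,0],[48,5],[50,0]]
[[5,13],[12,0],[16,11],[22,0],[29,17],[50,0]]
[[5,13],[12,0],[16,11],[22,14],[29,17],[50,0]]
[[5,13],[12,0],[16,12],[22,14],[29,17],[50,0]]
[[2,17],[13,0],[16,12],[22,14],[29,17],[50,0]]
[[2,17],[13,5],[15,0],[16,12],[22,14],[29,17],[50,0]]
[[2,17],[13,5],[15,0],[16,12],[22,14],[29,17],[50,0]]
[[2,17],[13,5],[14,17],[22,14],[29,17],[50,0]]
[[0,11],[2,17],[13,5],[14,17],[22,14],[29,17],[50,0]]
[[0,11],[2,17],[13,5],[14,17],[22,14],[29,17],[50,0]]
[[0,11],[2,17],[13,5],[14,17],[22,16],[29,17],[50,0]]
[[0,13],[2,17],[13,13],[14,17],[22,16],[29,17],[50,0]]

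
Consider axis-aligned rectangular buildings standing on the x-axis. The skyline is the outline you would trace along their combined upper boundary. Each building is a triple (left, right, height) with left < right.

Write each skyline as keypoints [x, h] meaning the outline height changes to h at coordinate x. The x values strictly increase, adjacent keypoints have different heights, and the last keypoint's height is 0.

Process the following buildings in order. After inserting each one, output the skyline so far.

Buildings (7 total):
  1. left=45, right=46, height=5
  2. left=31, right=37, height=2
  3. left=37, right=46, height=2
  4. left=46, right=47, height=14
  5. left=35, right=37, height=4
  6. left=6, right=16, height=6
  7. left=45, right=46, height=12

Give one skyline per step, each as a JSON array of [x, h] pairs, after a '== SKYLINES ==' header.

== SKYLINES ==
[[45,5],[46,0]]
[[31,2],[37,0],[45,5],[46,0]]
[[31,2],[45,5],[46,0]]
[[31,2],[45,5],[46,14],[47,0]]
[[31,2],[35,4],[37,2],[45,5],[46,14],[47,0]]
[[6,6],[16,0],[31,2],[35,4],[37,2],[45,5],[46,14],[47,0]]
[[6,6],[16,0],[31,2],[35,4],[37,2],[45,12],[46,14],[47,0]]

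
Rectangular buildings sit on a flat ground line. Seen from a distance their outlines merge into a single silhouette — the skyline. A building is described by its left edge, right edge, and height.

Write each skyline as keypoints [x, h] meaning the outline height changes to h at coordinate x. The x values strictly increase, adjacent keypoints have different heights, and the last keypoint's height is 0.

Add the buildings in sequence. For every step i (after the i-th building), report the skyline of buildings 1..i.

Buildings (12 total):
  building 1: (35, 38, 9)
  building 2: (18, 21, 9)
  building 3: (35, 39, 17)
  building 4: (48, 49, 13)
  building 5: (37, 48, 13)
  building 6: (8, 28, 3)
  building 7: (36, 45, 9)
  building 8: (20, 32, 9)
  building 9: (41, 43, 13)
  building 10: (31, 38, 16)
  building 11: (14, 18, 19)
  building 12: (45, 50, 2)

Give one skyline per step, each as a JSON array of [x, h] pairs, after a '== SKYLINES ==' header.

== SKYLINES ==
[[35,9],[38,0]]
[[18,9],[21,0],[35,9],[38,0]]
[[18,9],[21,0],[35,17],[39,0]]
[[18,9],[21,0],[35,17],[39,0],[48,13],[49,0]]
[[18,9],[21,0],[35,17],[39,13],[49,0]]
[[8,3],[18,9],[21,3],[28,0],[35,17],[39,13],[49,0]]
[[8,3],[18,9],[21,3],[28,0],[35,17],[39,13],[49,0]]
[[8,3],[18,9],[32,0],[35,17],[39,13],[49,0]]
[[8,3],[18,9],[32,0],[35,17],[39,13],[49,0]]
[[8,3],[18,9],[31,16],[35,17],[39,13],[49,0]]
[[8,3],[14,19],[18,9],[31,16],[35,17],[39,13],[49,0]]
[[8,3],[14,19],[18,9],[31,16],[35,17],[39,13],[49,2],[50,0]]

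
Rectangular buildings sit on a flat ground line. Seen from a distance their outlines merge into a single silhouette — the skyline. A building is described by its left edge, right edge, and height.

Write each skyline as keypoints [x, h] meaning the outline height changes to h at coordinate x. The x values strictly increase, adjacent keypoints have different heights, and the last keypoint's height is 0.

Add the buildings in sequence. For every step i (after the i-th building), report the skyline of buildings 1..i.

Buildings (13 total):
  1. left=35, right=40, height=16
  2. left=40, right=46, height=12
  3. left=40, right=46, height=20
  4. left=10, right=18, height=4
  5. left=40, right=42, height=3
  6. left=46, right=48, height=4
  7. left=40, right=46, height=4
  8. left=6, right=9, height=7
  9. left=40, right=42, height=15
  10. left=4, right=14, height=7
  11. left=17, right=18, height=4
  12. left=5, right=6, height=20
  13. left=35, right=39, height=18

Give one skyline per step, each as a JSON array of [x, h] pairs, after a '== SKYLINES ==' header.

== SKYLINES ==
[[35,16],[40,0]]
[[35,16],[40,12],[46,0]]
[[35,16],[40,20],[46,0]]
[[10,4],[18,0],[35,16],[40,20],[46,0]]
[[10,4],[18,0],[35,16],[40,20],[46,0]]
[[10,4],[18,0],[35,16],[40,20],[46,4],[48,0]]
[[10,4],[18,0],[35,16],[40,20],[46,4],[48,0]]
[[6,7],[9,0],[10,4],[18,0],[35,16],[40,20],[46,4],[48,0]]
[[6,7],[9,0],[10,4],[18,0],[35,16],[40,20],[46,4],[48,0]]
[[4,7],[14,4],[18,0],[35,16],[40,20],[46,4],[48,0]]
[[4,7],[14,4],[18,0],[35,16],[40,20],[46,4],[48,0]]
[[4,7],[5,20],[6,7],[14,4],[18,0],[35,16],[40,20],[46,4],[48,0]]
[[4,7],[5,20],[6,7],[14,4],[18,0],[35,18],[39,16],[40,20],[46,4],[48,0]]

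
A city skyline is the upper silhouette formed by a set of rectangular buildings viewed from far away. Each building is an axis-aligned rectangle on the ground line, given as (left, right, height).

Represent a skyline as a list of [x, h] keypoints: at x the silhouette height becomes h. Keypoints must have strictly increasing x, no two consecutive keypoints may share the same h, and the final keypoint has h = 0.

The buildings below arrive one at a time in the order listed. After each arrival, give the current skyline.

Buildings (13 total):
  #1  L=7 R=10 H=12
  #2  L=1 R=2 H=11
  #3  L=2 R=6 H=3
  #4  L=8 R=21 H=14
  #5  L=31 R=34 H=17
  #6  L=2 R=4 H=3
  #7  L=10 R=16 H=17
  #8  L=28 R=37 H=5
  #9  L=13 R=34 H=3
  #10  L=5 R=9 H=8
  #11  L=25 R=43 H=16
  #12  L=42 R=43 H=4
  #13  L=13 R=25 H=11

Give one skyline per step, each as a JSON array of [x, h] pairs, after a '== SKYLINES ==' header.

== SKYLINES ==
[[7,12],[10,0]]
[[1,11],[2,0],[7,12],[10,0]]
[[1,11],[2,3],[6,0],[7,12],[10,0]]
[[1,11],[2,3],[6,0],[7,12],[8,14],[21,0]]
[[1,11],[2,3],[6,0],[7,12],[8,14],[21,0],[31,17],[34,0]]
[[1,11],[2,3],[6,0],[7,12],[8,14],[21,0],[31,17],[34,0]]
[[1,11],[2,3],[6,0],[7,12],[8,14],[10,17],[16,14],[21,0],[31,17],[34,0]]
[[1,11],[2,3],[6,0],[7,12],[8,14],[10,17],[16,14],[21,0],[28,5],[31,17],[34,5],[37,0]]
[[1,11],[2,3],[6,0],[7,12],[8,14],[10,17],[16,14],[21,3],[28,5],[31,17],[34,5],[37,0]]
[[1,11],[2,3],[5,8],[7,12],[8,14],[10,17],[16,14],[21,3],[28,5],[31,17],[34,5],[37,0]]
[[1,11],[2,3],[5,8],[7,12],[8,14],[10,17],[16,14],[21,3],[25,16],[31,17],[34,16],[43,0]]
[[1,11],[2,3],[5,8],[7,12],[8,14],[10,17],[16,14],[21,3],[25,16],[31,17],[34,16],[43,0]]
[[1,11],[2,3],[5,8],[7,12],[8,14],[10,17],[16,14],[21,11],[25,16],[31,17],[34,16],[43,0]]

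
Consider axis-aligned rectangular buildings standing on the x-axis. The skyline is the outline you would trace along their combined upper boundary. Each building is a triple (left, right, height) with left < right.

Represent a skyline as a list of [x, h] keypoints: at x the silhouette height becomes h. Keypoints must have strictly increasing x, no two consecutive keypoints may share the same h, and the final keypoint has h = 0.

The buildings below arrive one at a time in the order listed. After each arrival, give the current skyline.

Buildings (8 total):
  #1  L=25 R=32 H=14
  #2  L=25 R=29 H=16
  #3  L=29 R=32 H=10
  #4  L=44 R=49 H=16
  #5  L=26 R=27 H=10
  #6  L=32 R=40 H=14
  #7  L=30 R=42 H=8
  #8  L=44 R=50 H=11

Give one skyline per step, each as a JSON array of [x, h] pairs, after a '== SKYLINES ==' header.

== SKYLINES ==
[[25,14],[32,0]]
[[25,16],[29,14],[32,0]]
[[25,16],[29,14],[32,0]]
[[25,16],[29,14],[32,0],[44,16],[49,0]]
[[25,16],[29,14],[32,0],[44,16],[49,0]]
[[25,16],[29,14],[40,0],[44,16],[49,0]]
[[25,16],[29,14],[40,8],[42,0],[44,16],[49,0]]
[[25,16],[29,14],[40,8],[42,0],[44,16],[49,11],[50,0]]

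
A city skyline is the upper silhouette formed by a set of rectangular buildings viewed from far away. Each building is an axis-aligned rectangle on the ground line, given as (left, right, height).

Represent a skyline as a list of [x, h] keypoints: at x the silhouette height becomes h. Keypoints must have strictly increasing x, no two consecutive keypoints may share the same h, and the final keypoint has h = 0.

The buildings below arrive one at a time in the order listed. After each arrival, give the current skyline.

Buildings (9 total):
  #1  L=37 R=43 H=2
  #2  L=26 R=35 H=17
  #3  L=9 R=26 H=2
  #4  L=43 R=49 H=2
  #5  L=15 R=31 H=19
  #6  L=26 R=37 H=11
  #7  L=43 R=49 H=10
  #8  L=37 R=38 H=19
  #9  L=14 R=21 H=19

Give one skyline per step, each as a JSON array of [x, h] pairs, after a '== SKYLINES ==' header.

== SKYLINES ==
[[37,2],[43,0]]
[[26,17],[35,0],[37,2],[43,0]]
[[9,2],[26,17],[35,0],[37,2],[43,0]]
[[9,2],[26,17],[35,0],[37,2],[49,0]]
[[9,2],[15,19],[31,17],[35,0],[37,2],[49,0]]
[[9,2],[15,19],[31,17],[35,11],[37,2],[49,0]]
[[9,2],[15,19],[31,17],[35,11],[37,2],[43,10],[49,0]]
[[9,2],[15,19],[31,17],[35,11],[37,19],[38,2],[43,10],[49,0]]
[[9,2],[14,19],[31,17],[35,11],[37,19],[38,2],[43,10],[49,0]]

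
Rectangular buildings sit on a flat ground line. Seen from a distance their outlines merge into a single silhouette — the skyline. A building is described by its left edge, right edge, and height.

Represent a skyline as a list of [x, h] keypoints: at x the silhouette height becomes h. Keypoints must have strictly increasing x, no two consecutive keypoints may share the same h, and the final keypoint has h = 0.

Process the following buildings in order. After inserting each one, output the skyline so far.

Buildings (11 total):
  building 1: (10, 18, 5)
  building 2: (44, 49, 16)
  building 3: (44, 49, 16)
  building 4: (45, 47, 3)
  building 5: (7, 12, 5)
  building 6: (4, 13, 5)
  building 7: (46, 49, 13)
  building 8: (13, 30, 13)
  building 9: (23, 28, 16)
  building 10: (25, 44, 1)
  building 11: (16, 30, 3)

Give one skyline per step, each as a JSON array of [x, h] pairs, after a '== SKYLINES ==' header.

== SKYLINES ==
[[10,5],[18,0]]
[[10,5],[18,0],[44,16],[49,0]]
[[10,5],[18,0],[44,16],[49,0]]
[[10,5],[18,0],[44,16],[49,0]]
[[7,5],[18,0],[44,16],[49,0]]
[[4,5],[18,0],[44,16],[49,0]]
[[4,5],[18,0],[44,16],[49,0]]
[[4,5],[13,13],[30,0],[44,16],[49,0]]
[[4,5],[13,13],[23,16],[28,13],[30,0],[44,16],[49,0]]
[[4,5],[13,13],[23,16],[28,13],[30,1],[44,16],[49,0]]
[[4,5],[13,13],[23,16],[28,13],[30,1],[44,16],[49,0]]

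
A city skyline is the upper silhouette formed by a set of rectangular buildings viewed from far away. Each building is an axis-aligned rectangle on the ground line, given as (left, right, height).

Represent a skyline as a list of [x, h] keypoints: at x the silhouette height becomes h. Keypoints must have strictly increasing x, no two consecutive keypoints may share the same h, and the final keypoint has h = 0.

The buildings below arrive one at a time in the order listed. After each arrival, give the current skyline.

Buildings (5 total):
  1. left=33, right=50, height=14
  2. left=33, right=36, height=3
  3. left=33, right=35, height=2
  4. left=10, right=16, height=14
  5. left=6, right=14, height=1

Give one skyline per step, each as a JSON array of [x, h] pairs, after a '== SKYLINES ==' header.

== SKYLINES ==
[[33,14],[50,0]]
[[33,14],[50,0]]
[[33,14],[50,0]]
[[10,14],[16,0],[33,14],[50,0]]
[[6,1],[10,14],[16,0],[33,14],[50,0]]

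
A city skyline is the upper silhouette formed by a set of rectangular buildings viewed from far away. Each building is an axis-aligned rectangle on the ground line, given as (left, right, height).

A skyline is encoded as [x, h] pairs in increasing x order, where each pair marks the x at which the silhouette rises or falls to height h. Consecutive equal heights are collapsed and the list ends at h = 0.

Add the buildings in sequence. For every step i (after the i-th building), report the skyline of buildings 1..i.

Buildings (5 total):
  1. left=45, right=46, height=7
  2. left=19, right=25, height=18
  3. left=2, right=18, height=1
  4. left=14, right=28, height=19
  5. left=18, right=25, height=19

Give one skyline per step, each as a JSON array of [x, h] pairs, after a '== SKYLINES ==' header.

== SKYLINES ==
[[45,7],[46,0]]
[[19,18],[25,0],[45,7],[46,0]]
[[2,1],[18,0],[19,18],[25,0],[45,7],[46,0]]
[[2,1],[14,19],[28,0],[45,7],[46,0]]
[[2,1],[14,19],[28,0],[45,7],[46,0]]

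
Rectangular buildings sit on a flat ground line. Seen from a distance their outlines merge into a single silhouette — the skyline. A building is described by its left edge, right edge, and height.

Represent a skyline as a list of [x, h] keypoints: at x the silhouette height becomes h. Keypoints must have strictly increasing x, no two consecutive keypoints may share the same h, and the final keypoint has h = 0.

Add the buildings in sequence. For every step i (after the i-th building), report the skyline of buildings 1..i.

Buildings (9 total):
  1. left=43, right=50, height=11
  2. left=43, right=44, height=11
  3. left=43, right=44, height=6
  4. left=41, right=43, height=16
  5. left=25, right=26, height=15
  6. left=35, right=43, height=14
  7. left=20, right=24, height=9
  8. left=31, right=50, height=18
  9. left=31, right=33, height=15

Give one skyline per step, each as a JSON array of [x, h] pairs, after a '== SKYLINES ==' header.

== SKYLINES ==
[[43,11],[50,0]]
[[43,11],[50,0]]
[[43,11],[50,0]]
[[41,16],[43,11],[50,0]]
[[25,15],[26,0],[41,16],[43,11],[50,0]]
[[25,15],[26,0],[35,14],[41,16],[43,11],[50,0]]
[[20,9],[24,0],[25,15],[26,0],[35,14],[41,16],[43,11],[50,0]]
[[20,9],[24,0],[25,15],[26,0],[31,18],[50,0]]
[[20,9],[24,0],[25,15],[26,0],[31,18],[50,0]]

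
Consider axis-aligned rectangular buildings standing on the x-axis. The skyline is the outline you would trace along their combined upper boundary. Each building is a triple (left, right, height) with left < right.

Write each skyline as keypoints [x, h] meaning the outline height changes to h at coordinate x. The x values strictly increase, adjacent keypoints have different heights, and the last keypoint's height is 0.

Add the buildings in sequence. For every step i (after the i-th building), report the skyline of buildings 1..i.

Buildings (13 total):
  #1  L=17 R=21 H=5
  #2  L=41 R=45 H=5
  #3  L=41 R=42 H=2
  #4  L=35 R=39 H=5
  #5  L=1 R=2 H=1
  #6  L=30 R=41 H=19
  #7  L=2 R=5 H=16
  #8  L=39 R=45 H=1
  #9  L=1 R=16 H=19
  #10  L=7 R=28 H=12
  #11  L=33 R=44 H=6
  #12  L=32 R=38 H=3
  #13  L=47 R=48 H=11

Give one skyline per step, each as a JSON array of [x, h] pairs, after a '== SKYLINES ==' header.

== SKYLINES ==
[[17,5],[21,0]]
[[17,5],[21,0],[41,5],[45,0]]
[[17,5],[21,0],[41,5],[45,0]]
[[17,5],[21,0],[35,5],[39,0],[41,5],[45,0]]
[[1,1],[2,0],[17,5],[21,0],[35,5],[39,0],[41,5],[45,0]]
[[1,1],[2,0],[17,5],[21,0],[30,19],[41,5],[45,0]]
[[1,1],[2,16],[5,0],[17,5],[21,0],[30,19],[41,5],[45,0]]
[[1,1],[2,16],[5,0],[17,5],[21,0],[30,19],[41,5],[45,0]]
[[1,19],[16,0],[17,5],[21,0],[30,19],[41,5],[45,0]]
[[1,19],[16,12],[28,0],[30,19],[41,5],[45,0]]
[[1,19],[16,12],[28,0],[30,19],[41,6],[44,5],[45,0]]
[[1,19],[16,12],[28,0],[30,19],[41,6],[44,5],[45,0]]
[[1,19],[16,12],[28,0],[30,19],[41,6],[44,5],[45,0],[47,11],[48,0]]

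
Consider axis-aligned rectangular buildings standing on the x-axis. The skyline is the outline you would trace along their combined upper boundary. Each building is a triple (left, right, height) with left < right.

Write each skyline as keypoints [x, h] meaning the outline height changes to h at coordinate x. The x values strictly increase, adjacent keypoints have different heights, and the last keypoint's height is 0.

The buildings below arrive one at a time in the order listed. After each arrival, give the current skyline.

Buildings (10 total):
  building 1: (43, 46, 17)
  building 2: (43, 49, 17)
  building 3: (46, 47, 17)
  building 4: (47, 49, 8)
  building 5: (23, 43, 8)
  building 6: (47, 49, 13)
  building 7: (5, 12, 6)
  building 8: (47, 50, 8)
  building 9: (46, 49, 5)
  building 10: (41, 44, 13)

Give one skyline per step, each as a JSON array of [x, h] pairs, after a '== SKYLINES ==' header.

== SKYLINES ==
[[43,17],[46,0]]
[[43,17],[49,0]]
[[43,17],[49,0]]
[[43,17],[49,0]]
[[23,8],[43,17],[49,0]]
[[23,8],[43,17],[49,0]]
[[5,6],[12,0],[23,8],[43,17],[49,0]]
[[5,6],[12,0],[23,8],[43,17],[49,8],[50,0]]
[[5,6],[12,0],[23,8],[43,17],[49,8],[50,0]]
[[5,6],[12,0],[23,8],[41,13],[43,17],[49,8],[50,0]]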